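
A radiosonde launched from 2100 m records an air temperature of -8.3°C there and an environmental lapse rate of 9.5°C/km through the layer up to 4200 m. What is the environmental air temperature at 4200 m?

-28.25°C

2100 → 4200 m (environmental, 9.5°C/km): ΔT = -9.5 × 2.1 = -19.95°C → T = -28.25°C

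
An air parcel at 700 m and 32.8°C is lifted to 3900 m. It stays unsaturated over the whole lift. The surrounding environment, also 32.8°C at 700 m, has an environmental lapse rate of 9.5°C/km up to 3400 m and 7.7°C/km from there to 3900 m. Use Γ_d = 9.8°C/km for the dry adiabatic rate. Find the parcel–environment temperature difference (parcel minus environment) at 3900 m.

-1.86°C (parcel cooler than environment)

Parcel:
  From 700 m to 3900 m (dry): cools by 9.8 × 3.2 = 31.36°C, giving 1.44°C.
Environment:
  From 700 m to 3400 m (environment, lower layer): cools by 9.5 × 2.7 = 25.65°C, giving 7.15°C.
  From 3400 m to 3900 m (environment, upper layer): cools by 7.7 × 0.5 = 3.85°C, giving 3.3°C.
T_parcel − T_env = 1.44 − 3.3 = -1.86°C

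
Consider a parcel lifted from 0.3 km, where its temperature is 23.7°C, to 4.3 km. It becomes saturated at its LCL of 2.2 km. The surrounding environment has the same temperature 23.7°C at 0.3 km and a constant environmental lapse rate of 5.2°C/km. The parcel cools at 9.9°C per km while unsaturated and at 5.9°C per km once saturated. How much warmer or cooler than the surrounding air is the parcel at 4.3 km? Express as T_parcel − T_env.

Parcel:
  300 → 2200 m (dry, 9.9°C/km): ΔT = -9.9 × 1.9 = -18.81°C → T = 4.89°C
  2200 → 4300 m (saturated, 5.9°C/km): ΔT = -5.9 × 2.1 = -12.39°C → T = -7.5°C
Environment:
  300 → 4300 m (environment, 5.2°C/km): ΔT = -5.2 × 4 = -20.8°C → T = 2.9°C
T_parcel − T_env = -7.5 − 2.9 = -10.4°C

-10.4°C (parcel cooler than environment)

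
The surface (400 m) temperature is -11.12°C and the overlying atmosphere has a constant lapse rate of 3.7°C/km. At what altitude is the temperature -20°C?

Height above start = (-11.12 − (-20)) / 3.7 = 2.4 km
Altitude = 400 m + 2400 m = 2800 m

2800 m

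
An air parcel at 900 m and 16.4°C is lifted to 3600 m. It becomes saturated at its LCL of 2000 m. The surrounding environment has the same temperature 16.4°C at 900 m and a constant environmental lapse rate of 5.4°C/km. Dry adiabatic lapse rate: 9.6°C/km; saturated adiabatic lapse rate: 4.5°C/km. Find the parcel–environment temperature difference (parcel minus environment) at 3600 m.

Parcel:
  Dry to 2000 m: -9.6 × 1.1 km = -10.56°C, so T = 5.84°C.
  Saturated to 3600 m: -4.5 × 1.6 km = -7.2°C, so T = -1.36°C.
Environment:
  Environment to 3600 m: -5.4 × 2.7 km = -14.58°C, so T = 1.82°C.
T_parcel − T_env = -1.36 − 1.82 = -3.18°C

-3.18°C (parcel cooler than environment)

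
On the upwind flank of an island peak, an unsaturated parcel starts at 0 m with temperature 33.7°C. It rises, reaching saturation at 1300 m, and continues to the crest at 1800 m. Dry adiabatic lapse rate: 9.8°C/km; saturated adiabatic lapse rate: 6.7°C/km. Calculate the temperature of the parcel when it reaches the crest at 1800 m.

17.61°C

From 0 m to 1300 m (dry): cools by 9.8 × 1.3 = 12.74°C, giving 20.96°C.
From 1300 m to 1800 m (saturated): cools by 6.7 × 0.5 = 3.35°C, giving 17.61°C.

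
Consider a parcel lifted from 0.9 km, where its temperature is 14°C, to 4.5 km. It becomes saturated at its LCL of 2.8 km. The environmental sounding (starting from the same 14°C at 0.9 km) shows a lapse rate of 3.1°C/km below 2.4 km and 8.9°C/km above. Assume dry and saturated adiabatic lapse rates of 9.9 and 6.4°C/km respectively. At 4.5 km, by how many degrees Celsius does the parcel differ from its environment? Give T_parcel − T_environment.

Parcel:
  900–2800 m, dry: Δz = 1.9 km ⇒ ΔT = -18.81°C; T = -4.81°C
  2800–4500 m, saturated: Δz = 1.7 km ⇒ ΔT = -10.88°C; T = -15.69°C
Environment:
  900–2400 m, environment, lower layer: Δz = 1.5 km ⇒ ΔT = -4.65°C; T = 9.35°C
  2400–4500 m, environment, upper layer: Δz = 2.1 km ⇒ ΔT = -18.69°C; T = -9.34°C
T_parcel − T_env = -15.69 − (-9.34) = -6.35°C

-6.35°C (parcel cooler than environment)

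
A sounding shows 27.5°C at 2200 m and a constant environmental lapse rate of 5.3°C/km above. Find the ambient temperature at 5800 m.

8.42°C

From 2200 m to 5800 m (environmental): cools by 5.3 × 3.6 = 19.08°C, giving 8.42°C.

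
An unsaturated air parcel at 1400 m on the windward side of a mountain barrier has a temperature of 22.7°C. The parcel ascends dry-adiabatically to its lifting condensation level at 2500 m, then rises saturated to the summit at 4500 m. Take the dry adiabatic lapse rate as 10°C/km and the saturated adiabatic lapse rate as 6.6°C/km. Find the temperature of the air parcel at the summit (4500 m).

-1.5°C

From 1400 m to 2500 m (dry): cools by 10 × 1.1 = 11°C, giving 11.7°C.
From 2500 m to 4500 m (saturated): cools by 6.6 × 2 = 13.2°C, giving -1.5°C.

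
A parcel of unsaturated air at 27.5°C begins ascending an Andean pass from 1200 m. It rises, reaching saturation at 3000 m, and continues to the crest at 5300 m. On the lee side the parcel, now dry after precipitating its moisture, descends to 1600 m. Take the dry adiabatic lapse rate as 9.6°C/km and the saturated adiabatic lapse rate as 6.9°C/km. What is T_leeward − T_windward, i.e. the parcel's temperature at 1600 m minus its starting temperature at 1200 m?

+2.37°C

1200–3000 m, dry: Δz = 1.8 km ⇒ ΔT = -17.28°C; T = 10.22°C
3000–5300 m, saturated: Δz = 2.3 km ⇒ ΔT = -15.87°C; T = -5.65°C
5300–1600 m, dry descent: Δz = 3.7 km ⇒ ΔT = +35.52°C; T = 29.87°C
Net change vs windward start: 29.87 − 27.5 = +2.37°C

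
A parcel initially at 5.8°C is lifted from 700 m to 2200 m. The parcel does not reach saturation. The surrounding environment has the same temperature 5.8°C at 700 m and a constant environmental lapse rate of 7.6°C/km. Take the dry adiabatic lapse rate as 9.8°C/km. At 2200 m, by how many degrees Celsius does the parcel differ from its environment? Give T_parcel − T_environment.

-3.3°C (parcel cooler than environment)

Parcel:
  Dry to 2200 m: -9.8 × 1.5 km = -14.7°C, so T = -8.9°C.
Environment:
  Environment to 2200 m: -7.6 × 1.5 km = -11.4°C, so T = -5.6°C.
T_parcel − T_env = -8.9 − (-5.6) = -3.3°C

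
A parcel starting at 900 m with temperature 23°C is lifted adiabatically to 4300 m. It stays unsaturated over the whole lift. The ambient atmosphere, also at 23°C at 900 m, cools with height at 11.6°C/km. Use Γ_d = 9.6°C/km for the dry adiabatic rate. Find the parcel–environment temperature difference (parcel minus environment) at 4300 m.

Parcel:
  From 900 m to 4300 m (dry): cools by 9.6 × 3.4 = 32.64°C, giving -9.64°C.
Environment:
  From 900 m to 4300 m (environment): cools by 11.6 × 3.4 = 39.44°C, giving -16.44°C.
T_parcel − T_env = -9.64 − (-16.44) = +6.8°C

+6.8°C (parcel warmer than environment)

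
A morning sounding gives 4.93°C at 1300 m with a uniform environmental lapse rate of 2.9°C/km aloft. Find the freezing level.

3000 m

Height above start = (4.93 − 0) / 2.9 = 1.7 km
Altitude = 1300 m + 1700 m = 3000 m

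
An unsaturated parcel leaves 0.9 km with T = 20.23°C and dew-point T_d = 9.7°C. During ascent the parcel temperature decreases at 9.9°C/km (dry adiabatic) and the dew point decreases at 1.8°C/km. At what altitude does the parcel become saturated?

T and T_d converge at 9.9 − 1.8 = 8.1°C per km
Height above start = (20.23 − 9.7) / 8.1 = 1.3 km
LCL altitude = 900 m + 1300 m = 2200 m

2.2 km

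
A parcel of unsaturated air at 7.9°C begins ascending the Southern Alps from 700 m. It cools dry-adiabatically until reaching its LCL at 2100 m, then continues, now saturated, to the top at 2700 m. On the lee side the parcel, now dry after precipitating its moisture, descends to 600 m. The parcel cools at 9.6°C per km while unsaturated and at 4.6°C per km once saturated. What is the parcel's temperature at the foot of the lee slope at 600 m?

11.86°C

Dry to 2100 m: -9.6 × 1.4 km = -13.44°C, so T = -5.54°C.
Saturated to 2700 m: -4.6 × 0.6 km = -2.76°C, so T = -8.3°C.
Dry descent to 600 m: +9.6 × 2.1 km = +20.16°C, so T = 11.86°C.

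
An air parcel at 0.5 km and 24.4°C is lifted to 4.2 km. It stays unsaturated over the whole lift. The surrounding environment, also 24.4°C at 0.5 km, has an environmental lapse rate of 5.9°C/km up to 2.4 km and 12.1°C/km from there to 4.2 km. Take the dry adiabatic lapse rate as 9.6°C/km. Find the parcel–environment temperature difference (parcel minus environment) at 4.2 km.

Parcel:
  500–4200 m, dry: Δz = 3.7 km ⇒ ΔT = -35.52°C; T = -11.12°C
Environment:
  500–2400 m, environment, lower layer: Δz = 1.9 km ⇒ ΔT = -11.21°C; T = 13.19°C
  2400–4200 m, environment, upper layer: Δz = 1.8 km ⇒ ΔT = -21.78°C; T = -8.59°C
T_parcel − T_env = -11.12 − (-8.59) = -2.53°C

-2.53°C (parcel cooler than environment)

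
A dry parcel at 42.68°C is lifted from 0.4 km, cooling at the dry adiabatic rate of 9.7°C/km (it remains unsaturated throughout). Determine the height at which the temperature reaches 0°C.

Height above start = (42.68 − 0) / 9.7 = 4.4 km
Altitude = 400 m + 4400 m = 4800 m

4.8 km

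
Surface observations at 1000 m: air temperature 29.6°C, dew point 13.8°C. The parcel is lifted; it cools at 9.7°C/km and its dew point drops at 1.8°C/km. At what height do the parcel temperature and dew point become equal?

3000 m

T and T_d converge at 9.7 − 1.8 = 7.9°C per km
Height above start = (29.6 − 13.8) / 7.9 = 2 km
LCL altitude = 1000 m + 2000 m = 3000 m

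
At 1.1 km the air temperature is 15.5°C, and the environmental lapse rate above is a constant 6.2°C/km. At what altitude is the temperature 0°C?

3.6 km

Height above start = (15.5 − 0) / 6.2 = 2.5 km
Altitude = 1100 m + 2500 m = 3600 m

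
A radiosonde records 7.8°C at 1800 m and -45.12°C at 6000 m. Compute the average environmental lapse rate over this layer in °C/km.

Γ = −ΔT/Δz = (7.8 − (-45.12)) / (6000 − 1800) m
  = 52.92°C / 4.2 km = 12.6°C/km

12.6°C/km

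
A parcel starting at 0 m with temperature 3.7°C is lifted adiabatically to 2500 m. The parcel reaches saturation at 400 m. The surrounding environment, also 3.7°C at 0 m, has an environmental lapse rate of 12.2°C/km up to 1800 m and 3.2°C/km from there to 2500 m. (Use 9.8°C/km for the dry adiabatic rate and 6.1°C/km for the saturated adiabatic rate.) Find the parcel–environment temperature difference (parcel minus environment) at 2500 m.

Parcel:
  From 0 m to 400 m (dry): cools by 9.8 × 0.4 = 3.92°C, giving -0.22°C.
  From 400 m to 2500 m (saturated): cools by 6.1 × 2.1 = 12.81°C, giving -13.03°C.
Environment:
  From 0 m to 1800 m (environment, lower layer): cools by 12.2 × 1.8 = 21.96°C, giving -18.26°C.
  From 1800 m to 2500 m (environment, upper layer): cools by 3.2 × 0.7 = 2.24°C, giving -20.5°C.
T_parcel − T_env = -13.03 − (-20.5) = +7.47°C

+7.47°C (parcel warmer than environment)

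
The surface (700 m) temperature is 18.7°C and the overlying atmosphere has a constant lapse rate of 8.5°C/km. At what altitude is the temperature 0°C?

Height above start = (18.7 − 0) / 8.5 = 2.2 km
Altitude = 700 m + 2200 m = 2900 m

2900 m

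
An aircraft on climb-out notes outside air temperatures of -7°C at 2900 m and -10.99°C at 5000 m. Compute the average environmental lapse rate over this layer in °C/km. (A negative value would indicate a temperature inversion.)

1.9°C/km

Γ = −ΔT/Δz = (-7 − (-10.99)) / (5000 − 2900) m
  = 3.99°C / 2.1 km = 1.9°C/km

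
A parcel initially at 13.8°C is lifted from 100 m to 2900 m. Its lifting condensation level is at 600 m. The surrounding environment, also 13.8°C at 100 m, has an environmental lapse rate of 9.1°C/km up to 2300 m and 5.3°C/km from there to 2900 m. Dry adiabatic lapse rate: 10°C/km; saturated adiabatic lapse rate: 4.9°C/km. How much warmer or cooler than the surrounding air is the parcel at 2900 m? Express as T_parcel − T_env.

Parcel:
  100 → 600 m (dry, 10°C/km): ΔT = -10 × 0.5 = -5°C → T = 8.8°C
  600 → 2900 m (saturated, 4.9°C/km): ΔT = -4.9 × 2.3 = -11.27°C → T = -2.47°C
Environment:
  100 → 2300 m (environment, lower layer, 9.1°C/km): ΔT = -9.1 × 2.2 = -20.02°C → T = -6.22°C
  2300 → 2900 m (environment, upper layer, 5.3°C/km): ΔT = -5.3 × 0.6 = -3.18°C → T = -9.4°C
T_parcel − T_env = -2.47 − (-9.4) = +6.93°C

+6.93°C (parcel warmer than environment)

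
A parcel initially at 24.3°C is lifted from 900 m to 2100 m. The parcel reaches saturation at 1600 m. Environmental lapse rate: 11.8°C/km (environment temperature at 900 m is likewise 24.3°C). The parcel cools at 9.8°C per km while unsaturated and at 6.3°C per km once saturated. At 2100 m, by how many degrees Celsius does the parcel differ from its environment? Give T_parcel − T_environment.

Parcel:
  From 900 m to 1600 m (dry): cools by 9.8 × 0.7 = 6.86°C, giving 17.44°C.
  From 1600 m to 2100 m (saturated): cools by 6.3 × 0.5 = 3.15°C, giving 14.29°C.
Environment:
  From 900 m to 2100 m (environment): cools by 11.8 × 1.2 = 14.16°C, giving 10.14°C.
T_parcel − T_env = 14.29 − 10.14 = +4.15°C

+4.15°C (parcel warmer than environment)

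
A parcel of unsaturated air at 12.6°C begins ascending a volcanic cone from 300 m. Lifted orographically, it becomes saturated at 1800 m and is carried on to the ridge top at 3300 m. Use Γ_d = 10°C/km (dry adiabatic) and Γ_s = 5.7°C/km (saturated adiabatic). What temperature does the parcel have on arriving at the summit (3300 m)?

300–1800 m, dry: Δz = 1.5 km ⇒ ΔT = -15°C; T = -2.4°C
1800–3300 m, saturated: Δz = 1.5 km ⇒ ΔT = -8.55°C; T = -10.95°C

-10.95°C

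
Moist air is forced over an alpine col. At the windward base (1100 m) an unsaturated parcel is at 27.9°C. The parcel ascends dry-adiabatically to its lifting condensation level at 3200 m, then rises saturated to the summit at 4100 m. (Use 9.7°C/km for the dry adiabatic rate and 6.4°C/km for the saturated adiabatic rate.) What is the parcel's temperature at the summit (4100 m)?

1.77°C

From 1100 m to 3200 m (dry): cools by 9.7 × 2.1 = 20.37°C, giving 7.53°C.
From 3200 m to 4100 m (saturated): cools by 6.4 × 0.9 = 5.76°C, giving 1.77°C.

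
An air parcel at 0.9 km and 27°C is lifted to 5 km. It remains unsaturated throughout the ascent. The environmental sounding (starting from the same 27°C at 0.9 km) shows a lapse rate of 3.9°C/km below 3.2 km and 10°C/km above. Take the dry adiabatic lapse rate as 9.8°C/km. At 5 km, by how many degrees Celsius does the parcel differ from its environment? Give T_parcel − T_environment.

-13.21°C (parcel cooler than environment)

Parcel:
  900 → 5000 m (dry, 9.8°C/km): ΔT = -9.8 × 4.1 = -40.18°C → T = -13.18°C
Environment:
  900 → 3200 m (environment, lower layer, 3.9°C/km): ΔT = -3.9 × 2.3 = -8.97°C → T = 18.03°C
  3200 → 5000 m (environment, upper layer, 10°C/km): ΔT = -10 × 1.8 = -18°C → T = 0.03°C
T_parcel − T_env = -13.18 − 0.03 = -13.21°C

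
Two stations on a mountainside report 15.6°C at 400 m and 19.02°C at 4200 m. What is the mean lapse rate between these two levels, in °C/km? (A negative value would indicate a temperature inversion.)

Γ = −ΔT/Δz = (15.6 − 19.02) / (4200 − 400) m
  = -3.42°C / 3.8 km = -0.9°C/km

-0.9°C/km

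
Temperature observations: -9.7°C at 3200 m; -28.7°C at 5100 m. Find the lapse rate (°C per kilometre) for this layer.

10°C/km

Γ = −ΔT/Δz = (-9.7 − (-28.7)) / (5100 − 3200) m
  = 19°C / 1.9 km = 10°C/km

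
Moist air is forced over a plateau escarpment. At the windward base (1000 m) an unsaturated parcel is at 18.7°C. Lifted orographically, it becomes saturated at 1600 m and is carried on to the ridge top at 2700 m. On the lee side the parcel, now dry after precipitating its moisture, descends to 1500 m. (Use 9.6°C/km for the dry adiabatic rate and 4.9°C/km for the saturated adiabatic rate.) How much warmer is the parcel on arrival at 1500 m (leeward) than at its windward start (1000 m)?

1000–1600 m, dry: Δz = 0.6 km ⇒ ΔT = -5.76°C; T = 12.94°C
1600–2700 m, saturated: Δz = 1.1 km ⇒ ΔT = -5.39°C; T = 7.55°C
2700–1500 m, dry descent: Δz = 1.2 km ⇒ ΔT = +11.52°C; T = 19.07°C
Net change vs windward start: 19.07 − 18.7 = +0.37°C

+0.37°C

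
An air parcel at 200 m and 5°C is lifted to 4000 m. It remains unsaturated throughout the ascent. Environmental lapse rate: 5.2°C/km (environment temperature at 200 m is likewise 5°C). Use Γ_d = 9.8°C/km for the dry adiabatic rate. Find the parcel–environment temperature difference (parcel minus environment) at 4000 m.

-17.48°C (parcel cooler than environment)

Parcel:
  From 200 m to 4000 m (dry): cools by 9.8 × 3.8 = 37.24°C, giving -32.24°C.
Environment:
  From 200 m to 4000 m (environment): cools by 5.2 × 3.8 = 19.76°C, giving -14.76°C.
T_parcel − T_env = -32.24 − (-14.76) = -17.48°C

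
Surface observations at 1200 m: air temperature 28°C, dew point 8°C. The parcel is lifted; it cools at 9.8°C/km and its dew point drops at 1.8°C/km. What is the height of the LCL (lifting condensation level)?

T and T_d converge at 9.8 − 1.8 = 8°C per km
Height above start = (28 − 8) / 8 = 2.5 km
LCL altitude = 1200 m + 2500 m = 3700 m

3700 m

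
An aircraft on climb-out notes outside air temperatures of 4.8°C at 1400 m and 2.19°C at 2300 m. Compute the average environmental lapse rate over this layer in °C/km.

2.9°C/km

Γ = −ΔT/Δz = (4.8 − 2.19) / (2300 − 1400) m
  = 2.61°C / 0.9 km = 2.9°C/km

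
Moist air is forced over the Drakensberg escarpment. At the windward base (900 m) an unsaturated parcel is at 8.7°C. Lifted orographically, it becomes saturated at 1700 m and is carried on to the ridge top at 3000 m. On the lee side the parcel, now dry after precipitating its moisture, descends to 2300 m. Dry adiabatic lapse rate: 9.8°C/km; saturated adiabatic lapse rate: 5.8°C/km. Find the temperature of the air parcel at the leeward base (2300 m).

0.18°C

From 900 m to 1700 m (dry): cools by 9.8 × 0.8 = 7.84°C, giving 0.86°C.
From 1700 m to 3000 m (saturated): cools by 5.8 × 1.3 = 7.54°C, giving -6.68°C.
From 3000 m to 2300 m (dry descent): warms by 9.8 × 0.7 = 6.86°C, giving 0.18°C.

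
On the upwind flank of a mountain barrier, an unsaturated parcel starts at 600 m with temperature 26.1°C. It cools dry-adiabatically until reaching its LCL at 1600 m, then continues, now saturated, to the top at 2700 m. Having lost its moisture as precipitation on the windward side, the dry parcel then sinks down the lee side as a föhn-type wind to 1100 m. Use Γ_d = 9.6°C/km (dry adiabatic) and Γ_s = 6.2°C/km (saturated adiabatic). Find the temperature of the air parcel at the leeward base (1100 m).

600 → 1600 m (dry, 9.6°C/km): ΔT = -9.6 × 1 = -9.6°C → T = 16.5°C
1600 → 2700 m (saturated, 6.2°C/km): ΔT = -6.2 × 1.1 = -6.82°C → T = 9.68°C
2700 → 1100 m (dry descent, 9.6°C/km): ΔT = +9.6 × 1.6 = +15.36°C → T = 25.04°C

25.04°C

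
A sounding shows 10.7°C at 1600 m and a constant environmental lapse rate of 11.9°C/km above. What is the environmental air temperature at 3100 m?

1600–3100 m, environmental: Δz = 1.5 km ⇒ ΔT = -17.85°C; T = -7.15°C

-7.15°C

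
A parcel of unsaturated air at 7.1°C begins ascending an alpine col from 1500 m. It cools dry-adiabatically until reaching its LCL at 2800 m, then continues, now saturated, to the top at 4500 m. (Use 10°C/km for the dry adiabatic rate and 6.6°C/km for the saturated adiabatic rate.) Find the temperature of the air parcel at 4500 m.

1500 → 2800 m (dry, 10°C/km): ΔT = -10 × 1.3 = -13°C → T = -5.9°C
2800 → 4500 m (saturated, 6.6°C/km): ΔT = -6.6 × 1.7 = -11.22°C → T = -17.12°C

-17.12°C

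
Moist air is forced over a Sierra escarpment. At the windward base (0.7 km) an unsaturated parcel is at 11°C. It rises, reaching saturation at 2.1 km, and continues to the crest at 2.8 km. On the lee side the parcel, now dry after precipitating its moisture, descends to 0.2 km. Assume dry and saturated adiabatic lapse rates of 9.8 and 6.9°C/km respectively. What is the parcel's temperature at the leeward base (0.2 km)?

17.93°C

700–2100 m, dry: Δz = 1.4 km ⇒ ΔT = -13.72°C; T = -2.72°C
2100–2800 m, saturated: Δz = 0.7 km ⇒ ΔT = -4.83°C; T = -7.55°C
2800–200 m, dry descent: Δz = 2.6 km ⇒ ΔT = +25.48°C; T = 17.93°C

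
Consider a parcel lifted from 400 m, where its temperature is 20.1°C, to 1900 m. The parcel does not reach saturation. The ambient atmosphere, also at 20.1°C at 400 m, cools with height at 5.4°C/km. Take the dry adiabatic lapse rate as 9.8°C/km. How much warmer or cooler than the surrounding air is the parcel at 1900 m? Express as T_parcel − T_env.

-6.6°C (parcel cooler than environment)

Parcel:
  Dry to 1900 m: -9.8 × 1.5 km = -14.7°C, so T = 5.4°C.
Environment:
  Environment to 1900 m: -5.4 × 1.5 km = -8.1°C, so T = 12°C.
T_parcel − T_env = 5.4 − 12 = -6.6°C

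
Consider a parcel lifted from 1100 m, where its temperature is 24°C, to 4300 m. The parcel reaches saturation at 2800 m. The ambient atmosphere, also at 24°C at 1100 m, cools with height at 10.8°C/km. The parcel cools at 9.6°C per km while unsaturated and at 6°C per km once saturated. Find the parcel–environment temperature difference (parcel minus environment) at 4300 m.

Parcel:
  1100–2800 m, dry: Δz = 1.7 km ⇒ ΔT = -16.32°C; T = 7.68°C
  2800–4300 m, saturated: Δz = 1.5 km ⇒ ΔT = -9°C; T = -1.32°C
Environment:
  1100–4300 m, environment: Δz = 3.2 km ⇒ ΔT = -34.56°C; T = -10.56°C
T_parcel − T_env = -1.32 − (-10.56) = +9.24°C

+9.24°C (parcel warmer than environment)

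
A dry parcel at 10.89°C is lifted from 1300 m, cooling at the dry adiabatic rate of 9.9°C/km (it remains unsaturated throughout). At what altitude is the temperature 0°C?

2400 m

Height above start = (10.89 − 0) / 9.9 = 1.1 km
Altitude = 1300 m + 1100 m = 2400 m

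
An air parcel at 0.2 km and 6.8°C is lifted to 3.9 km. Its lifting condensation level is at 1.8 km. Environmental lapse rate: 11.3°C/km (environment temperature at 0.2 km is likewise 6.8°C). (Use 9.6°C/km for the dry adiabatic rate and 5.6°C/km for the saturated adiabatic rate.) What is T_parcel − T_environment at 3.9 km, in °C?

Parcel:
  200–1800 m, dry: Δz = 1.6 km ⇒ ΔT = -15.36°C; T = -8.56°C
  1800–3900 m, saturated: Δz = 2.1 km ⇒ ΔT = -11.76°C; T = -20.32°C
Environment:
  200–3900 m, environment: Δz = 3.7 km ⇒ ΔT = -41.81°C; T = -35.01°C
T_parcel − T_env = -20.32 − (-35.01) = +14.69°C

+14.69°C (parcel warmer than environment)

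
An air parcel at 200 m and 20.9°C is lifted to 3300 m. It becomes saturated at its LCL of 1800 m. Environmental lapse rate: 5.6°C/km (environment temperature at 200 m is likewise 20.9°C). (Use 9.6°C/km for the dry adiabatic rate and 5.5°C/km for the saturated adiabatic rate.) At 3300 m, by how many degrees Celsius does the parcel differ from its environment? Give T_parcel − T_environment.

-6.25°C (parcel cooler than environment)

Parcel:
  From 200 m to 1800 m (dry): cools by 9.6 × 1.6 = 15.36°C, giving 5.54°C.
  From 1800 m to 3300 m (saturated): cools by 5.5 × 1.5 = 8.25°C, giving -2.71°C.
Environment:
  From 200 m to 3300 m (environment): cools by 5.6 × 3.1 = 17.36°C, giving 3.54°C.
T_parcel − T_env = -2.71 − 3.54 = -6.25°C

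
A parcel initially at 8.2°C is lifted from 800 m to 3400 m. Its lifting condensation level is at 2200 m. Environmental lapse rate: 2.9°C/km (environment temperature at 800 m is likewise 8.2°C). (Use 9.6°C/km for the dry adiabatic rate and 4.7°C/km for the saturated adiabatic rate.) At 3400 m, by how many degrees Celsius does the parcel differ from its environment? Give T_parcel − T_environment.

-11.54°C (parcel cooler than environment)

Parcel:
  From 800 m to 2200 m (dry): cools by 9.6 × 1.4 = 13.44°C, giving -5.24°C.
  From 2200 m to 3400 m (saturated): cools by 4.7 × 1.2 = 5.64°C, giving -10.88°C.
Environment:
  From 800 m to 3400 m (environment): cools by 2.9 × 2.6 = 7.54°C, giving 0.66°C.
T_parcel − T_env = -10.88 − 0.66 = -11.54°C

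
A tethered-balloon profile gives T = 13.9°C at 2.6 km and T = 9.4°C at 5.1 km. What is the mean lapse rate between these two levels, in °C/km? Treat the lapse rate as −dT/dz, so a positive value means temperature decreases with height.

1.8°C/km

Γ = −ΔT/Δz = (13.9 − 9.4) / (5100 − 2600) m
  = 4.5°C / 2.5 km = 1.8°C/km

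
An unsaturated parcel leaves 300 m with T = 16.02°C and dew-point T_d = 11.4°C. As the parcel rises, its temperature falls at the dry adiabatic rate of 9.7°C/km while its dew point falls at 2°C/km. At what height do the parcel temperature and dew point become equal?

900 m

T and T_d converge at 9.7 − 2 = 7.7°C per km
Height above start = (16.02 − 11.4) / 7.7 = 0.6 km
LCL altitude = 300 m + 600 m = 900 m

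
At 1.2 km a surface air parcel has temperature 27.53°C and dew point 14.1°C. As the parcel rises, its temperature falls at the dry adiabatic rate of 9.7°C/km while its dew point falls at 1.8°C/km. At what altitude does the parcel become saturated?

T and T_d converge at 9.7 − 1.8 = 7.9°C per km
Height above start = (27.53 − 14.1) / 7.9 = 1.7 km
LCL altitude = 1200 m + 1700 m = 2900 m

2.9 km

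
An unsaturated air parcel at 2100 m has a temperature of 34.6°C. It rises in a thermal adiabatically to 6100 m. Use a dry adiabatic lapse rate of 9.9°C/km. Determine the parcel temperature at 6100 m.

-5°C

Dry adiabatic to 6100 m: -9.9 × 4 km = -39.6°C, so T = -5°C.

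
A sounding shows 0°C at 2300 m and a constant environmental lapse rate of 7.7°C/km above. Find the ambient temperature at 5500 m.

-24.64°C

From 2300 m to 5500 m (environmental): cools by 7.7 × 3.2 = 24.64°C, giving -24.64°C.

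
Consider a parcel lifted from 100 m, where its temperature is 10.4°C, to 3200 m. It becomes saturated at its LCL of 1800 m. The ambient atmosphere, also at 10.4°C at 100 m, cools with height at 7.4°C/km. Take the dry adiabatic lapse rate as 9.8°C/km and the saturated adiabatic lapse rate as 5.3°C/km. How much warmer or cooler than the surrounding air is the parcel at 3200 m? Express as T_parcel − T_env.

-1.14°C (parcel cooler than environment)

Parcel:
  Dry to 1800 m: -9.8 × 1.7 km = -16.66°C, so T = -6.26°C.
  Saturated to 3200 m: -5.3 × 1.4 km = -7.42°C, so T = -13.68°C.
Environment:
  Environment to 3200 m: -7.4 × 3.1 km = -22.94°C, so T = -12.54°C.
T_parcel − T_env = -13.68 − (-12.54) = -1.14°C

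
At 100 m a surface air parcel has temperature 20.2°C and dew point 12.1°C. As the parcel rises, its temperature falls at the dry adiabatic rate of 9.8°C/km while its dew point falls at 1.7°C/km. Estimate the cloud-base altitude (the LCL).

T and T_d converge at 9.8 − 1.7 = 8.1°C per km
Height above start = (20.2 − 12.1) / 8.1 = 1 km
LCL altitude = 100 m + 1000 m = 1100 m

1100 m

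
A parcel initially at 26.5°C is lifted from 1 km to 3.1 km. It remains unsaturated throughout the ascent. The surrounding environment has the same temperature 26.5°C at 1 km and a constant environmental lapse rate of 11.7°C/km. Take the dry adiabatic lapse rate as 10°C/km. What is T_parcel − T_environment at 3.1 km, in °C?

Parcel:
  1000–3100 m, dry: Δz = 2.1 km ⇒ ΔT = -21°C; T = 5.5°C
Environment:
  1000–3100 m, environment: Δz = 2.1 km ⇒ ΔT = -24.57°C; T = 1.93°C
T_parcel − T_env = 5.5 − 1.93 = +3.57°C

+3.57°C (parcel warmer than environment)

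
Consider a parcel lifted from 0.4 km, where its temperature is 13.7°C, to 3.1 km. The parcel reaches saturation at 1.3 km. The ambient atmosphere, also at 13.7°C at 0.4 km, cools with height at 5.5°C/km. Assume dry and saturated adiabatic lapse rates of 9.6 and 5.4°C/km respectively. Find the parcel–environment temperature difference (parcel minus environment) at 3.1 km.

-3.51°C (parcel cooler than environment)

Parcel:
  Dry to 1300 m: -9.6 × 0.9 km = -8.64°C, so T = 5.06°C.
  Saturated to 3100 m: -5.4 × 1.8 km = -9.72°C, so T = -4.66°C.
Environment:
  Environment to 3100 m: -5.5 × 2.7 km = -14.85°C, so T = -1.15°C.
T_parcel − T_env = -4.66 − (-1.15) = -3.51°C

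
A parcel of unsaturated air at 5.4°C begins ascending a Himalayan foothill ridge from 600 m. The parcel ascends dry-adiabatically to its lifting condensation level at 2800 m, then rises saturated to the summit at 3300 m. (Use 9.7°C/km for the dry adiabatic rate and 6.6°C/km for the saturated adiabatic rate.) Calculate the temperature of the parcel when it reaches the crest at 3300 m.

-19.24°C

Dry to 2800 m: -9.7 × 2.2 km = -21.34°C, so T = -15.94°C.
Saturated to 3300 m: -6.6 × 0.5 km = -3.3°C, so T = -19.24°C.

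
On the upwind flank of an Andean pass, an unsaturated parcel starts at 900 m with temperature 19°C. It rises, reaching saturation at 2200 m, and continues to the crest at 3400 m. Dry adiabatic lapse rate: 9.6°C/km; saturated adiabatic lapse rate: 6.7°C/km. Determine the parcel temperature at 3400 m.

-1.52°C

Dry to 2200 m: -9.6 × 1.3 km = -12.48°C, so T = 6.52°C.
Saturated to 3400 m: -6.7 × 1.2 km = -8.04°C, so T = -1.52°C.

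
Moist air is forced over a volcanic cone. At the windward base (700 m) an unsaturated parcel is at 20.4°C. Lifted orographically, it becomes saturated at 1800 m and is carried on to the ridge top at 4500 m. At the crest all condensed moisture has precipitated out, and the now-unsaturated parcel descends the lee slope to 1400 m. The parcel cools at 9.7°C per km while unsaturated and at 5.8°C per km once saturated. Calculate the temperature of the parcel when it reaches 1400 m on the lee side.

24.14°C

700 → 1800 m (dry, 9.7°C/km): ΔT = -9.7 × 1.1 = -10.67°C → T = 9.73°C
1800 → 4500 m (saturated, 5.8°C/km): ΔT = -5.8 × 2.7 = -15.66°C → T = -5.93°C
4500 → 1400 m (dry descent, 9.7°C/km): ΔT = +9.7 × 3.1 = +30.07°C → T = 24.14°C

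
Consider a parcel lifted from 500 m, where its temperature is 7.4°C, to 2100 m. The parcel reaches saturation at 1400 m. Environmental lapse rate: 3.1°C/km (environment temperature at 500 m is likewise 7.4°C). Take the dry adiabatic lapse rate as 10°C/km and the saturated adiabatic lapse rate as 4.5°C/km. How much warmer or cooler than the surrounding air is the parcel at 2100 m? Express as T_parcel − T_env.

-7.19°C (parcel cooler than environment)

Parcel:
  500–1400 m, dry: Δz = 0.9 km ⇒ ΔT = -9°C; T = -1.6°C
  1400–2100 m, saturated: Δz = 0.7 km ⇒ ΔT = -3.15°C; T = -4.75°C
Environment:
  500–2100 m, environment: Δz = 1.6 km ⇒ ΔT = -4.96°C; T = 2.44°C
T_parcel − T_env = -4.75 − 2.44 = -7.19°C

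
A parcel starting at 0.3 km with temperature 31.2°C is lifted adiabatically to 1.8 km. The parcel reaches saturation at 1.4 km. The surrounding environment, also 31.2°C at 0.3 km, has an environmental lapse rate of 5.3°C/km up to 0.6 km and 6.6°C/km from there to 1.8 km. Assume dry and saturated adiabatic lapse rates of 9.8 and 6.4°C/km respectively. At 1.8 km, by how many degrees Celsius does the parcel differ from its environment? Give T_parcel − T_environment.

Parcel:
  300–1400 m, dry: Δz = 1.1 km ⇒ ΔT = -10.78°C; T = 20.42°C
  1400–1800 m, saturated: Δz = 0.4 km ⇒ ΔT = -2.56°C; T = 17.86°C
Environment:
  300–600 m, environment, lower layer: Δz = 0.3 km ⇒ ΔT = -1.59°C; T = 29.61°C
  600–1800 m, environment, upper layer: Δz = 1.2 km ⇒ ΔT = -7.92°C; T = 21.69°C
T_parcel − T_env = 17.86 − 21.69 = -3.83°C

-3.83°C (parcel cooler than environment)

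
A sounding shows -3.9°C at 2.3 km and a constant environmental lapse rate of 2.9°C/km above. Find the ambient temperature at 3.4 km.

-7.09°C

2300–3400 m, environmental: Δz = 1.1 km ⇒ ΔT = -3.19°C; T = -7.09°C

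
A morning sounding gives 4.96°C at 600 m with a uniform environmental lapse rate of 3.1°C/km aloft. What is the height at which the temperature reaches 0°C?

Height above start = (4.96 − 0) / 3.1 = 1.6 km
Altitude = 600 m + 1600 m = 2200 m

2200 m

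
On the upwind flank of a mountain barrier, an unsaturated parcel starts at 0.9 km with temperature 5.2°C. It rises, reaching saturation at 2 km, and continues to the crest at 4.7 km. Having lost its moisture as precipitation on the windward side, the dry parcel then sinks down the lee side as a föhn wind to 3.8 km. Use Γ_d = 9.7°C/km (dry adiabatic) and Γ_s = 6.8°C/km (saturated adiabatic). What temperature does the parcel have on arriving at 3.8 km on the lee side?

900 → 2000 m (dry, 9.7°C/km): ΔT = -9.7 × 1.1 = -10.67°C → T = -5.47°C
2000 → 4700 m (saturated, 6.8°C/km): ΔT = -6.8 × 2.7 = -18.36°C → T = -23.83°C
4700 → 3800 m (dry descent, 9.7°C/km): ΔT = +9.7 × 0.9 = +8.73°C → T = -15.1°C

-15.1°C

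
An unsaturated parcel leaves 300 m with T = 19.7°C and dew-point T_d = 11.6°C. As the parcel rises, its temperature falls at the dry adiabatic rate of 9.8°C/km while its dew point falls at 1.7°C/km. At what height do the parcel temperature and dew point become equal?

T and T_d converge at 9.8 − 1.7 = 8.1°C per km
Height above start = (19.7 − 11.6) / 8.1 = 1 km
LCL altitude = 300 m + 1000 m = 1300 m

1300 m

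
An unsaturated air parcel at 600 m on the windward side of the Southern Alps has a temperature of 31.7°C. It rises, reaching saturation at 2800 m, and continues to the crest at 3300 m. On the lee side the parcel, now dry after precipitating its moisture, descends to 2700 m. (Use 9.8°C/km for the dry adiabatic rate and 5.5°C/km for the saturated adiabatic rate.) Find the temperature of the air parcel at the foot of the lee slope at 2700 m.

13.27°C

600 → 2800 m (dry, 9.8°C/km): ΔT = -9.8 × 2.2 = -21.56°C → T = 10.14°C
2800 → 3300 m (saturated, 5.5°C/km): ΔT = -5.5 × 0.5 = -2.75°C → T = 7.39°C
3300 → 2700 m (dry descent, 9.8°C/km): ΔT = +9.8 × 0.6 = +5.88°C → T = 13.27°C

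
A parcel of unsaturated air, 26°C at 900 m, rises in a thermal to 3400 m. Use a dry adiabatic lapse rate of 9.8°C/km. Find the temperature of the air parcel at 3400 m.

1.5°C

900–3400 m, dry adiabatic: Δz = 2.5 km ⇒ ΔT = -24.5°C; T = 1.5°C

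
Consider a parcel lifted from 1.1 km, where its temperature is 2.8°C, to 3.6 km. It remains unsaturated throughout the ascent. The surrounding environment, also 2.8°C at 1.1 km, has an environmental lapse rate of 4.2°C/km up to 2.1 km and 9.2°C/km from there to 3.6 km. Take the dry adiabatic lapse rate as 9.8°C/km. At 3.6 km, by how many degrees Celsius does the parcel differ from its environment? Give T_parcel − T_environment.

-6.5°C (parcel cooler than environment)

Parcel:
  Dry to 3600 m: -9.8 × 2.5 km = -24.5°C, so T = -21.7°C.
Environment:
  Environment, lower layer to 2100 m: -4.2 × 1 km = -4.2°C, so T = -1.4°C.
  Environment, upper layer to 3600 m: -9.2 × 1.5 km = -13.8°C, so T = -15.2°C.
T_parcel − T_env = -21.7 − (-15.2) = -6.5°C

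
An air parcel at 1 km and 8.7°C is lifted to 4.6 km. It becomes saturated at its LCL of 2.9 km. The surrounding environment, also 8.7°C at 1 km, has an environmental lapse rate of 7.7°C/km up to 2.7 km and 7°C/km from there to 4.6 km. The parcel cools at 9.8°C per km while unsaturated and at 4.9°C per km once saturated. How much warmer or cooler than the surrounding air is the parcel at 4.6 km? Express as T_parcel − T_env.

Parcel:
  1000 → 2900 m (dry, 9.8°C/km): ΔT = -9.8 × 1.9 = -18.62°C → T = -9.92°C
  2900 → 4600 m (saturated, 4.9°C/km): ΔT = -4.9 × 1.7 = -8.33°C → T = -18.25°C
Environment:
  1000 → 2700 m (environment, lower layer, 7.7°C/km): ΔT = -7.7 × 1.7 = -13.09°C → T = -4.39°C
  2700 → 4600 m (environment, upper layer, 7°C/km): ΔT = -7 × 1.9 = -13.3°C → T = -17.69°C
T_parcel − T_env = -18.25 − (-17.69) = -0.56°C

-0.56°C (parcel cooler than environment)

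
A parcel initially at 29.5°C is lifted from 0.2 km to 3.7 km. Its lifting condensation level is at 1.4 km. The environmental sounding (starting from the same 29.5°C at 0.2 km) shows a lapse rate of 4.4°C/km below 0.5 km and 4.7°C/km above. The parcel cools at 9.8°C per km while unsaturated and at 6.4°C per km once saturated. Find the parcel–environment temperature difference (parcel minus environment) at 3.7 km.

-10.12°C (parcel cooler than environment)

Parcel:
  Dry to 1400 m: -9.8 × 1.2 km = -11.76°C, so T = 17.74°C.
  Saturated to 3700 m: -6.4 × 2.3 km = -14.72°C, so T = 3.02°C.
Environment:
  Environment, lower layer to 500 m: -4.4 × 0.3 km = -1.32°C, so T = 28.18°C.
  Environment, upper layer to 3700 m: -4.7 × 3.2 km = -15.04°C, so T = 13.14°C.
T_parcel − T_env = 3.02 − 13.14 = -10.12°C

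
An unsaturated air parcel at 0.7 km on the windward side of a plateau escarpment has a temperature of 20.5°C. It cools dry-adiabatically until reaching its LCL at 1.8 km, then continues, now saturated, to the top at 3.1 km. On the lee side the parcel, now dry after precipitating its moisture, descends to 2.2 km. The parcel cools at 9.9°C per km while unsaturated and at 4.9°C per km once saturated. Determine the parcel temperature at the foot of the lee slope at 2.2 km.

12.15°C

700 → 1800 m (dry, 9.9°C/km): ΔT = -9.9 × 1.1 = -10.89°C → T = 9.61°C
1800 → 3100 m (saturated, 4.9°C/km): ΔT = -4.9 × 1.3 = -6.37°C → T = 3.24°C
3100 → 2200 m (dry descent, 9.9°C/km): ΔT = +9.9 × 0.9 = +8.91°C → T = 12.15°C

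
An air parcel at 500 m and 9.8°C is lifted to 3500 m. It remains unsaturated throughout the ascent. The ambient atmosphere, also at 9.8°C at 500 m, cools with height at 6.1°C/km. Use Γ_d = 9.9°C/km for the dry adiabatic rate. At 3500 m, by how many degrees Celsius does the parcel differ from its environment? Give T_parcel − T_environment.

Parcel:
  Dry to 3500 m: -9.9 × 3 km = -29.7°C, so T = -19.9°C.
Environment:
  Environment to 3500 m: -6.1 × 3 km = -18.3°C, so T = -8.5°C.
T_parcel − T_env = -19.9 − (-8.5) = -11.4°C

-11.4°C (parcel cooler than environment)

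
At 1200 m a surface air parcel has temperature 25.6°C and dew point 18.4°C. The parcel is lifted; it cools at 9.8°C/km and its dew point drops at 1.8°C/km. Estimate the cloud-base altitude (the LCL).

2100 m

T and T_d converge at 9.8 − 1.8 = 8°C per km
Height above start = (25.6 − 18.4) / 8 = 0.9 km
LCL altitude = 1200 m + 900 m = 2100 m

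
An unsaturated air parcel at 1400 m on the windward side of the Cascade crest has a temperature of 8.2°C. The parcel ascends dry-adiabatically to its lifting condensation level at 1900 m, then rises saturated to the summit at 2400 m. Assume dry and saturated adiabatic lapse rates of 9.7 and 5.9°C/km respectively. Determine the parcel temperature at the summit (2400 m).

0.4°C

1400 → 1900 m (dry, 9.7°C/km): ΔT = -9.7 × 0.5 = -4.85°C → T = 3.35°C
1900 → 2400 m (saturated, 5.9°C/km): ΔT = -5.9 × 0.5 = -2.95°C → T = 0.4°C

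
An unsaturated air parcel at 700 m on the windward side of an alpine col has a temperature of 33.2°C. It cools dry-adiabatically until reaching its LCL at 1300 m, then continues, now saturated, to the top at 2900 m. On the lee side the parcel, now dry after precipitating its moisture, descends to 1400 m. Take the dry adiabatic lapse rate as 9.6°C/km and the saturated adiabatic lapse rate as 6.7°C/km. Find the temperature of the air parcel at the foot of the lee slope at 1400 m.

Dry to 1300 m: -9.6 × 0.6 km = -5.76°C, so T = 27.44°C.
Saturated to 2900 m: -6.7 × 1.6 km = -10.72°C, so T = 16.72°C.
Dry descent to 1400 m: +9.6 × 1.5 km = +14.4°C, so T = 31.12°C.

31.12°C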